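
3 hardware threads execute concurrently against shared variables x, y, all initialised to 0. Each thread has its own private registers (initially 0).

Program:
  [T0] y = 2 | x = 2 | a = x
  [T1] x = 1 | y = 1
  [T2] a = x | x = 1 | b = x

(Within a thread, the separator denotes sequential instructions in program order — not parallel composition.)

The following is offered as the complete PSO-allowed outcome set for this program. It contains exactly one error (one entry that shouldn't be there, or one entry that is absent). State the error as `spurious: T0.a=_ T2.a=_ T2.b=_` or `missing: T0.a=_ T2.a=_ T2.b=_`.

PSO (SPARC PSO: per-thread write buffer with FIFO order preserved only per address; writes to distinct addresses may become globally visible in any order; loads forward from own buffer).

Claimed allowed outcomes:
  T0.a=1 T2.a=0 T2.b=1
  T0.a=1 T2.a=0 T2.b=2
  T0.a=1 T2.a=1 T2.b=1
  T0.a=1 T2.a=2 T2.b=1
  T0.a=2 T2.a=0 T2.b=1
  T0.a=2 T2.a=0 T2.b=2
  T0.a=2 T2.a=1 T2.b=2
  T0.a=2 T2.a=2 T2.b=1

missing: T0.a=2 T2.a=1 T2.b=1

outcome vector order: (T0.a,T2.a,T2.b)
under PSO → 1/0/1 1/0/2 1/1/1 1/2/1 2/0/1 2/0/2 2/1/1 2/1/2 2/2/1
PSO∖claimed = {2/1/1}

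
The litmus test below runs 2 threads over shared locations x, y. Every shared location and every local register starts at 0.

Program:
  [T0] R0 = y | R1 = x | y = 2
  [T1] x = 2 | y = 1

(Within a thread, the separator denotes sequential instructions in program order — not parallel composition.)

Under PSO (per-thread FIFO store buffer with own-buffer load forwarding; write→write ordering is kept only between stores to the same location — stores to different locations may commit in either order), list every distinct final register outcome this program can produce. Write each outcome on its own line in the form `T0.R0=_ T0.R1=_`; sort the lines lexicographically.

T0.R0=0 T0.R1=0
T0.R0=0 T0.R1=2
T0.R0=1 T0.R1=0
T0.R0=1 T0.R1=2

outcome vector order: (T0.R0,T0.R1)
|PSO outcomes| = 4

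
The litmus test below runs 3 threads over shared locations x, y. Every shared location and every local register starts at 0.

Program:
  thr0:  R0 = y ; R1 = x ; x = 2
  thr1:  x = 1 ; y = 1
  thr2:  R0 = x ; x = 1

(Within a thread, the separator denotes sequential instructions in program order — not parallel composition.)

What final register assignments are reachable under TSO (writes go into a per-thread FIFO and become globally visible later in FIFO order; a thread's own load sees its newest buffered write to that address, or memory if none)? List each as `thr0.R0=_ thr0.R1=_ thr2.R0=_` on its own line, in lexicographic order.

thr0.R0=0 thr0.R1=0 thr2.R0=0
thr0.R0=0 thr0.R1=0 thr2.R0=1
thr0.R0=0 thr0.R1=0 thr2.R0=2
thr0.R0=0 thr0.R1=1 thr2.R0=0
thr0.R0=0 thr0.R1=1 thr2.R0=1
thr0.R0=0 thr0.R1=1 thr2.R0=2
thr0.R0=1 thr0.R1=1 thr2.R0=0
thr0.R0=1 thr0.R1=1 thr2.R0=1
thr0.R0=1 thr0.R1=1 thr2.R0=2

outcome vector order: (thr0.R0,thr0.R1,thr2.R0)
|TSO outcomes| = 9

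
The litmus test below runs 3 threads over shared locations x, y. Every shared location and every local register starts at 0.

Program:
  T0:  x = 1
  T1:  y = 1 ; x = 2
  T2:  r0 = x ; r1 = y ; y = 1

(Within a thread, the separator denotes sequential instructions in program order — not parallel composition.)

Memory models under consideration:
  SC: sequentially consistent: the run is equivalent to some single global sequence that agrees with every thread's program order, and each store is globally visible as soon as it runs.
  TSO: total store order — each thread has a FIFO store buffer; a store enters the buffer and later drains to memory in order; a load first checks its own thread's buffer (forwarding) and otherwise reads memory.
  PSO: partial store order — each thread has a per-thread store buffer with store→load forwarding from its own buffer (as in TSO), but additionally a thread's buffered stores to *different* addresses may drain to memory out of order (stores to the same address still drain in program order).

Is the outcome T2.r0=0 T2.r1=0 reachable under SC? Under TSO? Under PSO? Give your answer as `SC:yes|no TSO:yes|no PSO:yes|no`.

outcome vector order: (T2.r0,T2.r1)
SC (5): 0/0, 0/1, 1/0, 1/1, 2/1
TSO (5): 0/0, 0/1, 1/0, 1/1, 2/1
PSO (6): 0/0, 0/1, 1/0, 1/1, 2/0, 2/1
target 0/0 ∈ {SC,TSO,PSO}

SC:yes TSO:yes PSO:yes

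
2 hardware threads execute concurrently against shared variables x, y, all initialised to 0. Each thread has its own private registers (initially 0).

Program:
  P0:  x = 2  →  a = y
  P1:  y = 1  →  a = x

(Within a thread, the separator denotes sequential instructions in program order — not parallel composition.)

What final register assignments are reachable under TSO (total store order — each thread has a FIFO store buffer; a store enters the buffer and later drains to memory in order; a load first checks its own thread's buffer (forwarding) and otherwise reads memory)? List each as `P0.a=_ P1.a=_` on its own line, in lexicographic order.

outcome vector order: (P0.a,P1.a)
|TSO outcomes| = 4

P0.a=0 P1.a=0
P0.a=0 P1.a=2
P0.a=1 P1.a=0
P0.a=1 P1.a=2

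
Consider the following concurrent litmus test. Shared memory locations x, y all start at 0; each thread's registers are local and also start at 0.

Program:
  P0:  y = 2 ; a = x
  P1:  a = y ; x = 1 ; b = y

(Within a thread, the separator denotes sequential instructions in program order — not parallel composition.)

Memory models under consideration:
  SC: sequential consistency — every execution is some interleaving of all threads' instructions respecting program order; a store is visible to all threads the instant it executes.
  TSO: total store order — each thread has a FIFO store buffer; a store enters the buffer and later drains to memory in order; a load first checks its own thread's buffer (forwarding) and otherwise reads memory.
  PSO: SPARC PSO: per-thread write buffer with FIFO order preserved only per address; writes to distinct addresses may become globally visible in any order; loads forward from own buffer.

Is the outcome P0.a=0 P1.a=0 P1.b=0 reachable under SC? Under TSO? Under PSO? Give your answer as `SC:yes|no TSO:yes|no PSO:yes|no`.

outcome vector order: (P0.a,P1.a,P1.b)
[SC] allowed = {<0 0 2>; <0 2 2>; <1 0 0>; <1 0 2>; <1 2 2>}
[TSO] allowed = {<0 0 0>; <0 0 2>; <0 2 2>; <1 0 0>; <1 0 2>; <1 2 2>}
[PSO] allowed = {<0 0 0>; <0 0 2>; <0 2 2>; <1 0 0>; <1 0 2>; <1 2 2>}
target <0 0 0> ∈ {TSO,PSO}

SC:no TSO:yes PSO:yes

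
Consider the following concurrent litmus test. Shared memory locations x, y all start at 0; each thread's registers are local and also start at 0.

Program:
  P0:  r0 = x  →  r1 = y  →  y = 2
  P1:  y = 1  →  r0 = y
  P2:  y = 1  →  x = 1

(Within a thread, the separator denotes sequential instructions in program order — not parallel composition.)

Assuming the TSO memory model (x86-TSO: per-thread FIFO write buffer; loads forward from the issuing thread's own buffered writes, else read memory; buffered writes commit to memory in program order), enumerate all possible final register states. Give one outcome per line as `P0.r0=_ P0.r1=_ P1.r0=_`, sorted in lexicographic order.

P0.r0=0 P0.r1=0 P1.r0=1
P0.r0=0 P0.r1=0 P1.r0=2
P0.r0=0 P0.r1=1 P1.r0=1
P0.r0=0 P0.r1=1 P1.r0=2
P0.r0=1 P0.r1=1 P1.r0=1
P0.r0=1 P0.r1=1 P1.r0=2

outcome vector order: (P0.r0,P0.r1,P1.r0)
|TSO outcomes| = 6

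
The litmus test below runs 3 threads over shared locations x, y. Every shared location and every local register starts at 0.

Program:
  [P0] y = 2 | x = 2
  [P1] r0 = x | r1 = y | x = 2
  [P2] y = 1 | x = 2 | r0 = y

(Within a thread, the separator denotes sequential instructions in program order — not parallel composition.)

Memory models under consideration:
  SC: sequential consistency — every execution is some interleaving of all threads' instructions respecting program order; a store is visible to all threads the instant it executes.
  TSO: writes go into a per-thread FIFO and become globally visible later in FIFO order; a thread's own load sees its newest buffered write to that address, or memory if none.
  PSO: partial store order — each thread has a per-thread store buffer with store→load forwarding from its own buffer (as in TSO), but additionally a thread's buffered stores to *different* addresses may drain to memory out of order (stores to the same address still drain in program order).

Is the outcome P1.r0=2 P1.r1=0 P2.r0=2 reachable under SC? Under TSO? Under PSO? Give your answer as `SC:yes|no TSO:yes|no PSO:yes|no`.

SC:no TSO:no PSO:yes

outcome vector order: (P1.r0,P1.r1,P2.r0)
[SC] allowed = {001 002 011 012 021 022 211 212 221 222}
[TSO] allowed = {001 002 011 012 021 022 211 212 221 222}
[PSO] allowed = {001 002 011 012 021 022 201 202 211 212 221 222}
target 202 ∈ {PSO}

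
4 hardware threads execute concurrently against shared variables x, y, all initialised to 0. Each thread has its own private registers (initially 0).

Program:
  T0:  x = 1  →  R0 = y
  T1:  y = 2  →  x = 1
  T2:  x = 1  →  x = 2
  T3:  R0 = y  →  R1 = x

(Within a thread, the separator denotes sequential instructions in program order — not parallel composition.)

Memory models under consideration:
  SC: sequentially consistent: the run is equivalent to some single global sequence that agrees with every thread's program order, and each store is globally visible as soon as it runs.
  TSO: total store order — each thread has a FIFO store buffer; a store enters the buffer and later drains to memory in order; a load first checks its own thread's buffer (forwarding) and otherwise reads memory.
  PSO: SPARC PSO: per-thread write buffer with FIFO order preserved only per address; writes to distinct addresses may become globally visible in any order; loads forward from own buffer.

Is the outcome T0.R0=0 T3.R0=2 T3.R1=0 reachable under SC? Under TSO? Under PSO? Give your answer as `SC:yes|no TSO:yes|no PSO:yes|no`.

outcome vector order: (T0.R0,T3.R0,T3.R1)
[SC] allowed = {(0,0,0), (0,0,1), (0,0,2), (0,2,1), (0,2,2), (2,0,0), (2,0,1), (2,0,2), (2,2,0), (2,2,1), (2,2,2)}
[TSO] allowed = {(0,0,0), (0,0,1), (0,0,2), (0,2,0), (0,2,1), (0,2,2), (2,0,0), (2,0,1), (2,0,2), (2,2,0), (2,2,1), (2,2,2)}
[PSO] allowed = {(0,0,0), (0,0,1), (0,0,2), (0,2,0), (0,2,1), (0,2,2), (2,0,0), (2,0,1), (2,0,2), (2,2,0), (2,2,1), (2,2,2)}
target (0,2,0) ∈ {TSO,PSO}

SC:no TSO:yes PSO:yes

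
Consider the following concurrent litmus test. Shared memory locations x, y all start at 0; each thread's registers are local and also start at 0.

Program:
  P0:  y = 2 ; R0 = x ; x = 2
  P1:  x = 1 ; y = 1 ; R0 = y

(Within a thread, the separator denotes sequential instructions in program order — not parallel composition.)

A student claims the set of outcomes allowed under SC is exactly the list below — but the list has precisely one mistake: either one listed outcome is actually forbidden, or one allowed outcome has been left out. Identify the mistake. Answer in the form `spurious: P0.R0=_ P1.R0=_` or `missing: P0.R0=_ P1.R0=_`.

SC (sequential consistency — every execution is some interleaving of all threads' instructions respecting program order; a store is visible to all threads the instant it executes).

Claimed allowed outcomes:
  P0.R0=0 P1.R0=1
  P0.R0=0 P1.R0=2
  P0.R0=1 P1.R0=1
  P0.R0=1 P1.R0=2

outcome vector order: (P0.R0,P1.R0)
SC (3): 01, 11, 12
claimed∖SC = {02}

spurious: P0.R0=0 P1.R0=2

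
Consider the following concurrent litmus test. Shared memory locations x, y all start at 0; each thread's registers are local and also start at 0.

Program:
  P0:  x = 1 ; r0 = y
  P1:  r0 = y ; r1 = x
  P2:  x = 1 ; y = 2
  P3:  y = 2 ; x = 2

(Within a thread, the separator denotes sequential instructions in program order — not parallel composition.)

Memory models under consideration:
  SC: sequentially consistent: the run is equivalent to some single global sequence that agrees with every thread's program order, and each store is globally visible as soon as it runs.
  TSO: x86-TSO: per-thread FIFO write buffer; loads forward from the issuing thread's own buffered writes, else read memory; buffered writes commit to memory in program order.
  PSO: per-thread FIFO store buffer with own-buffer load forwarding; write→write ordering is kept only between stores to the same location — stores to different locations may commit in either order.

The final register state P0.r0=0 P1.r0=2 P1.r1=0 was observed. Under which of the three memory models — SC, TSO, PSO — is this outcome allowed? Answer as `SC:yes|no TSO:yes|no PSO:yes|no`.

SC:no TSO:yes PSO:yes

outcome vector order: (P0.r0,P1.r0,P1.r1)
SC (11): 0/0/0; 0/0/1; 0/0/2; 0/2/1; 0/2/2; 2/0/0; 2/0/1; 2/0/2; 2/2/0; 2/2/1; 2/2/2
TSO (12): 0/0/0; 0/0/1; 0/0/2; 0/2/0; 0/2/1; 0/2/2; 2/0/0; 2/0/1; 2/0/2; 2/2/0; 2/2/1; 2/2/2
PSO (12): 0/0/0; 0/0/1; 0/0/2; 0/2/0; 0/2/1; 0/2/2; 2/0/0; 2/0/1; 2/0/2; 2/2/0; 2/2/1; 2/2/2
target 0/2/0 ∈ {TSO,PSO}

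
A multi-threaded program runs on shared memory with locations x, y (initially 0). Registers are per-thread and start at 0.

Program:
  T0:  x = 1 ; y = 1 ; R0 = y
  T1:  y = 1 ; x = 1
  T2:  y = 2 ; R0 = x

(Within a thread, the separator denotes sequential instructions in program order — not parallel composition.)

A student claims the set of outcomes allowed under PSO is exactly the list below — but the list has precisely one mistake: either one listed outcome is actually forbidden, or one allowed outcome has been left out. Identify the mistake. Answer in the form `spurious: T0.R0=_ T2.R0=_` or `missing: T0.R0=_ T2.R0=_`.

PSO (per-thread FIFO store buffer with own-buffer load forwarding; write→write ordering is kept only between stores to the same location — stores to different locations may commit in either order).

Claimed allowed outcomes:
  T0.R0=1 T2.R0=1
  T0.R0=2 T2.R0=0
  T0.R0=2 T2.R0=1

missing: T0.R0=1 T2.R0=0

outcome vector order: (T0.R0,T2.R0)
PSO: 4 outcomes — {10 11 20 21}
PSO∖claimed = {10}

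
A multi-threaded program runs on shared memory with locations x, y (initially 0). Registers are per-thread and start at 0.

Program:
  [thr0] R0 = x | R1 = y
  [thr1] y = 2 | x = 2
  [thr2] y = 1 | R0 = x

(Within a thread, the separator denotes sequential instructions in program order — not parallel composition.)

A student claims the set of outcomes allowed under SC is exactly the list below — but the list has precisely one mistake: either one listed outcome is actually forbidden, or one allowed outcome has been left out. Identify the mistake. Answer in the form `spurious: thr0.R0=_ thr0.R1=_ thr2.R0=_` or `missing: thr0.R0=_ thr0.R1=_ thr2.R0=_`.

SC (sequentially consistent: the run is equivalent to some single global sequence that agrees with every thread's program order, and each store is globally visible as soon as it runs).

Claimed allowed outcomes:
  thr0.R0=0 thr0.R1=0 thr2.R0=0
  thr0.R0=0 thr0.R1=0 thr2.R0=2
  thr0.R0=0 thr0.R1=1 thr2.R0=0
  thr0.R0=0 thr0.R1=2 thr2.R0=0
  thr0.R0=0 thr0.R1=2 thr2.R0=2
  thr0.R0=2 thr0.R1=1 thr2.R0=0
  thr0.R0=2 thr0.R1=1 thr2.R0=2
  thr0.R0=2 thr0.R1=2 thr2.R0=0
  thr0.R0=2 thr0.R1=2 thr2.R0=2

outcome vector order: (thr0.R0,thr0.R1,thr2.R0)
under SC → (0,0,0); (0,0,2); (0,1,0); (0,1,2); (0,2,0); (0,2,2); (2,1,0); (2,1,2); (2,2,0); (2,2,2)
SC∖claimed = {(0,1,2)}

missing: thr0.R0=0 thr0.R1=1 thr2.R0=2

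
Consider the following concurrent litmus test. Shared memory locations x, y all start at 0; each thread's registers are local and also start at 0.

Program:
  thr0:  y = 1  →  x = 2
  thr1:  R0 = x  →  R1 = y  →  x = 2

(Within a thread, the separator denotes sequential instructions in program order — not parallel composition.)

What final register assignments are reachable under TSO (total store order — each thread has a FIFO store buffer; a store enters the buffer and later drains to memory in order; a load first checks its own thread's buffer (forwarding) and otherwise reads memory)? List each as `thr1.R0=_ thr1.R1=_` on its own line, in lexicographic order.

outcome vector order: (thr1.R0,thr1.R1)
|TSO outcomes| = 3

thr1.R0=0 thr1.R1=0
thr1.R0=0 thr1.R1=1
thr1.R0=2 thr1.R1=1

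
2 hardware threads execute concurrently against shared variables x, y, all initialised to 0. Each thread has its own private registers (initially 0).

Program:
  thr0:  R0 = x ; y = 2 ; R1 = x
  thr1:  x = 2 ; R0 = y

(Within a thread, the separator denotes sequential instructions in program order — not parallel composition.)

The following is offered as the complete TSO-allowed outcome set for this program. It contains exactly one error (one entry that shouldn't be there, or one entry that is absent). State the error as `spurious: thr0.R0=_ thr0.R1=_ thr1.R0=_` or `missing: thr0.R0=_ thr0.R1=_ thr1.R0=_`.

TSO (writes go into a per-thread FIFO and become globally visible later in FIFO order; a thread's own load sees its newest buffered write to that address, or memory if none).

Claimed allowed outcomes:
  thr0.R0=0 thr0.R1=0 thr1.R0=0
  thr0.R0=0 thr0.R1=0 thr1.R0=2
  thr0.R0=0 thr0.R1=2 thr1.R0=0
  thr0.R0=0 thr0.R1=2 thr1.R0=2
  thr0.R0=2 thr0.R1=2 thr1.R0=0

missing: thr0.R0=2 thr0.R1=2 thr1.R0=2

outcome vector order: (thr0.R0,thr0.R1,thr1.R0)
TSO: 6 outcomes — {0/0/0 0/0/2 0/2/0 0/2/2 2/2/0 2/2/2}
TSO∖claimed = {2/2/2}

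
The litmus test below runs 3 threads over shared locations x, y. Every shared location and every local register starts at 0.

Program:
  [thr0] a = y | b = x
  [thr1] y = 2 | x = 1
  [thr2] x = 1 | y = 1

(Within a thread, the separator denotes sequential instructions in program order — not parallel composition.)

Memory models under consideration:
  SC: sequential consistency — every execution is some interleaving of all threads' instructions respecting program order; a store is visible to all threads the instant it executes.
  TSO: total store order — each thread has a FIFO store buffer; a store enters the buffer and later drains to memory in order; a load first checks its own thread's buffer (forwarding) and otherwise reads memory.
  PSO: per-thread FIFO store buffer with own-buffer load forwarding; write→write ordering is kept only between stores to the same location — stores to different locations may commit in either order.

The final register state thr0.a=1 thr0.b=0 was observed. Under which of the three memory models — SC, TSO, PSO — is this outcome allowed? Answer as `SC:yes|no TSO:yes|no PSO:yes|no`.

SC:no TSO:no PSO:yes

outcome vector order: (thr0.a,thr0.b)
under SC → <0 0> <0 1> <1 1> <2 0> <2 1>
under TSO → <0 0> <0 1> <1 1> <2 0> <2 1>
under PSO → <0 0> <0 1> <1 0> <1 1> <2 0> <2 1>
target <1 0> ∈ {PSO}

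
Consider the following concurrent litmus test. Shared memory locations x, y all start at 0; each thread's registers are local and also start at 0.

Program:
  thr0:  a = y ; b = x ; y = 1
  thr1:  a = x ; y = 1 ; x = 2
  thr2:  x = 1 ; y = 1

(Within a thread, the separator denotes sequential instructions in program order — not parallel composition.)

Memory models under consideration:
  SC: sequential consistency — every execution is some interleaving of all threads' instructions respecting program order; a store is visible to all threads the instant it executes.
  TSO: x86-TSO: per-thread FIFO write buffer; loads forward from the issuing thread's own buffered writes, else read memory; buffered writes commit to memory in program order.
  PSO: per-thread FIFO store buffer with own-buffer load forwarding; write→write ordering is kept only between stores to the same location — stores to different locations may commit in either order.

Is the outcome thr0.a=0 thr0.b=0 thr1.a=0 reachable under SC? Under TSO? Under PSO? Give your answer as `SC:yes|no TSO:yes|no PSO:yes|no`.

SC:yes TSO:yes PSO:yes

outcome vector order: (thr0.a,thr0.b,thr1.a)
SC: 11 outcomes — {0/0/0, 0/0/1, 0/1/0, 0/1/1, 0/2/0, 0/2/1, 1/0/0, 1/1/0, 1/1/1, 1/2/0, 1/2/1}
TSO: 11 outcomes — {0/0/0, 0/0/1, 0/1/0, 0/1/1, 0/2/0, 0/2/1, 1/0/0, 1/1/0, 1/1/1, 1/2/0, 1/2/1}
PSO: 12 outcomes — {0/0/0, 0/0/1, 0/1/0, 0/1/1, 0/2/0, 0/2/1, 1/0/0, 1/0/1, 1/1/0, 1/1/1, 1/2/0, 1/2/1}
target 0/0/0 ∈ {SC,TSO,PSO}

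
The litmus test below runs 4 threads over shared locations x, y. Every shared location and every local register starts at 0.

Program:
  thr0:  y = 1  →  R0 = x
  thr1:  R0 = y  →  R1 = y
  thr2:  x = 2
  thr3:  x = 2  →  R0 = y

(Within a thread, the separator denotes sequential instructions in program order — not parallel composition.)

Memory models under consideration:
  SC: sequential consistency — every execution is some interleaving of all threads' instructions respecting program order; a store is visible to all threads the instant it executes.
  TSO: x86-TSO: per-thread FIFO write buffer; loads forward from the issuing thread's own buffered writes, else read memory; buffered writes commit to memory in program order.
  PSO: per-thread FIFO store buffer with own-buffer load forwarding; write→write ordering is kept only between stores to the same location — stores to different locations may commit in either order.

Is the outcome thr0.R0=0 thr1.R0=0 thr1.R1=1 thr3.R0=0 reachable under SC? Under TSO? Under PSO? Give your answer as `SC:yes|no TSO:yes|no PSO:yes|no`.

SC:no TSO:yes PSO:yes

outcome vector order: (thr0.R0,thr1.R0,thr1.R1,thr3.R0)
SC (9): <0 0 0 1> <0 0 1 1> <0 1 1 1> <2 0 0 0> <2 0 0 1> <2 0 1 0> <2 0 1 1> <2 1 1 0> <2 1 1 1>
TSO (12): <0 0 0 0> <0 0 0 1> <0 0 1 0> <0 0 1 1> <0 1 1 0> <0 1 1 1> <2 0 0 0> <2 0 0 1> <2 0 1 0> <2 0 1 1> <2 1 1 0> <2 1 1 1>
PSO (12): <0 0 0 0> <0 0 0 1> <0 0 1 0> <0 0 1 1> <0 1 1 0> <0 1 1 1> <2 0 0 0> <2 0 0 1> <2 0 1 0> <2 0 1 1> <2 1 1 0> <2 1 1 1>
target <0 0 1 0> ∈ {TSO,PSO}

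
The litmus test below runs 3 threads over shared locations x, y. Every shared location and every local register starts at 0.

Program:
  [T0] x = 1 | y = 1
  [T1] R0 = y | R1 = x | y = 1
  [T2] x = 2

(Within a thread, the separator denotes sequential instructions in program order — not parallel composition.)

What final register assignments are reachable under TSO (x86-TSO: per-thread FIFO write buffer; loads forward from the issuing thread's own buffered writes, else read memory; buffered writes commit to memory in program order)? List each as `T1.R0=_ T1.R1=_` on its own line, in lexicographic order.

outcome vector order: (T1.R0,T1.R1)
|TSO outcomes| = 5

T1.R0=0 T1.R1=0
T1.R0=0 T1.R1=1
T1.R0=0 T1.R1=2
T1.R0=1 T1.R1=1
T1.R0=1 T1.R1=2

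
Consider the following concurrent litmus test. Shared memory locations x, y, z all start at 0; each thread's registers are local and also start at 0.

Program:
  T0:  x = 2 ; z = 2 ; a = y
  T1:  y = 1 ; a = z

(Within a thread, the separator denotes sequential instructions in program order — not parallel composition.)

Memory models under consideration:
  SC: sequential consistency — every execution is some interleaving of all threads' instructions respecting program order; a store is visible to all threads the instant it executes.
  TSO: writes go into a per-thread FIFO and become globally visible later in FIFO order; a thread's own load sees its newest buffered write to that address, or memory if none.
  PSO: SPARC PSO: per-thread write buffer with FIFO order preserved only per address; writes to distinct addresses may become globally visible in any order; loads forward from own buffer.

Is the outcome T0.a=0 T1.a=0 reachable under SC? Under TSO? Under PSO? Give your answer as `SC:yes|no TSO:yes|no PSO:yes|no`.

SC:no TSO:yes PSO:yes

outcome vector order: (T0.a,T1.a)
under SC → <0 2>, <1 0>, <1 2>
under TSO → <0 0>, <0 2>, <1 0>, <1 2>
under PSO → <0 0>, <0 2>, <1 0>, <1 2>
target <0 0> ∈ {TSO,PSO}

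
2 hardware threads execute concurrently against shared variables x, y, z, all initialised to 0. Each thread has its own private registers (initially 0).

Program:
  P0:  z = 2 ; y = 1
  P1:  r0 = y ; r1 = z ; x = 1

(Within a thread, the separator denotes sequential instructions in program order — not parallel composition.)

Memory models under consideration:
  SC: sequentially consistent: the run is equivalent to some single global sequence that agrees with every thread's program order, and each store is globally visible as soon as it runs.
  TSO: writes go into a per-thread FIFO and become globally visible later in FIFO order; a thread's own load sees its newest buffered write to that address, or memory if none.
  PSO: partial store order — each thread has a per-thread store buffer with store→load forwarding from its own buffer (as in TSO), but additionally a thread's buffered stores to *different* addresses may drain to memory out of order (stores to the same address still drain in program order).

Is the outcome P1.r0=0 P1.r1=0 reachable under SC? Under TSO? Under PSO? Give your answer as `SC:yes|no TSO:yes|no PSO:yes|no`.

outcome vector order: (P1.r0,P1.r1)
under SC → 00 02 12
under TSO → 00 02 12
under PSO → 00 02 10 12
target 00 ∈ {SC,TSO,PSO}

SC:yes TSO:yes PSO:yes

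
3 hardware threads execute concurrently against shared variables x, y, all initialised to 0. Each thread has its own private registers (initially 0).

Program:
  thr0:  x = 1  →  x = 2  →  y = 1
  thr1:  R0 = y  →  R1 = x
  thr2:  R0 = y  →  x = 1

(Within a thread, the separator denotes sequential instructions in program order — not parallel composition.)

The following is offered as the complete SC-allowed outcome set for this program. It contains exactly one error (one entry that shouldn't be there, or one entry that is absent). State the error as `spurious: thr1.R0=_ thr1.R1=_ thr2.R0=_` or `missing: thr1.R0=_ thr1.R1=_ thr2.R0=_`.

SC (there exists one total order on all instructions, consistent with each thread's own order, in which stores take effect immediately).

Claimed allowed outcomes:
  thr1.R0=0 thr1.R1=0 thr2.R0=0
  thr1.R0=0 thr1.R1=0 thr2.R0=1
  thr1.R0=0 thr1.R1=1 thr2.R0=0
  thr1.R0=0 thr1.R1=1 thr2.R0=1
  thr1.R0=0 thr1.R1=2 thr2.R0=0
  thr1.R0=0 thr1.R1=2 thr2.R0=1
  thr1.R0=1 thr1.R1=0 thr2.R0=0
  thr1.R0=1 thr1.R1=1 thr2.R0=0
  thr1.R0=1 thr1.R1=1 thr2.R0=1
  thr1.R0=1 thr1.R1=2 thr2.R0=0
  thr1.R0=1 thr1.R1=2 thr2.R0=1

spurious: thr1.R0=1 thr1.R1=0 thr2.R0=0

outcome vector order: (thr1.R0,thr1.R1,thr2.R0)
SC (10): (0,0,0), (0,0,1), (0,1,0), (0,1,1), (0,2,0), (0,2,1), (1,1,0), (1,1,1), (1,2,0), (1,2,1)
claimed∖SC = {(1,0,0)}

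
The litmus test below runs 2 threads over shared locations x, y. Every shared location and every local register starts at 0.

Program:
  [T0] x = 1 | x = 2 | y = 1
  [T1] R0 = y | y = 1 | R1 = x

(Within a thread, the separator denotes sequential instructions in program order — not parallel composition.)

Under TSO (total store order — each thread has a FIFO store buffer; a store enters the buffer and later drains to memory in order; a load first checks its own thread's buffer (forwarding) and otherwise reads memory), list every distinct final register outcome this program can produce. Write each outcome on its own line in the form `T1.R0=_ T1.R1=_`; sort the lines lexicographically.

T1.R0=0 T1.R1=0
T1.R0=0 T1.R1=1
T1.R0=0 T1.R1=2
T1.R0=1 T1.R1=2

outcome vector order: (T1.R0,T1.R1)
|TSO outcomes| = 4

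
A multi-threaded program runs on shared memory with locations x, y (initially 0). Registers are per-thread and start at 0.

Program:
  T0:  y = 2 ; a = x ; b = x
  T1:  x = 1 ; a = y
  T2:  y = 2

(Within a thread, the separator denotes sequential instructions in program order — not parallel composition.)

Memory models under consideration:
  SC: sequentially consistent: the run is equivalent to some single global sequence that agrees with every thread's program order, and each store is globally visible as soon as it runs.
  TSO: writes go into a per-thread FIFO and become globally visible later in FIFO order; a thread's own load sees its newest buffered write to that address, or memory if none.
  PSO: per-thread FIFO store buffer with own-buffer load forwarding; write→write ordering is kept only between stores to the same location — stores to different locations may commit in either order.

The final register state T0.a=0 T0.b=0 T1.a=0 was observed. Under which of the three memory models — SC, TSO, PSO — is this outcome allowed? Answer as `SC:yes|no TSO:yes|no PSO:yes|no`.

outcome vector order: (T0.a,T0.b,T1.a)
SC: 4 outcomes — {(0,0,2), (0,1,2), (1,1,0), (1,1,2)}
TSO: 6 outcomes — {(0,0,0), (0,0,2), (0,1,0), (0,1,2), (1,1,0), (1,1,2)}
PSO: 6 outcomes — {(0,0,0), (0,0,2), (0,1,0), (0,1,2), (1,1,0), (1,1,2)}
target (0,0,0) ∈ {TSO,PSO}

SC:no TSO:yes PSO:yes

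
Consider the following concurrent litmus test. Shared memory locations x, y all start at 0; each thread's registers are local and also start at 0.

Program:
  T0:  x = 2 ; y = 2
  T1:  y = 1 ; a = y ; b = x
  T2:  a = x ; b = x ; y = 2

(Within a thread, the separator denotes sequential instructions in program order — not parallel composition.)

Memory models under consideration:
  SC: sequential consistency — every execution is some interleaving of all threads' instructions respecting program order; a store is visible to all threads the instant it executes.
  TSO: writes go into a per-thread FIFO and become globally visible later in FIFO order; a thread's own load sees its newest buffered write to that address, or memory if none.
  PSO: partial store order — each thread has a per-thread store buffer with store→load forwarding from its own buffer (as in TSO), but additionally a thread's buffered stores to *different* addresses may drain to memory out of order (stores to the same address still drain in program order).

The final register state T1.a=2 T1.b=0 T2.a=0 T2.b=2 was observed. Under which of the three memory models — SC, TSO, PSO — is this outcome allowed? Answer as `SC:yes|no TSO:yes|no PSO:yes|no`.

SC:no TSO:no PSO:yes

outcome vector order: (T1.a,T1.b,T2.a,T2.b)
[SC] allowed = {1000; 1002; 1022; 1200; 1202; 1222; 2000; 2200; 2202; 2222}
[TSO] allowed = {1000; 1002; 1022; 1200; 1202; 1222; 2000; 2200; 2202; 2222}
[PSO] allowed = {1000; 1002; 1022; 1200; 1202; 1222; 2000; 2002; 2022; 2200; 2202; 2222}
target 2002 ∈ {PSO}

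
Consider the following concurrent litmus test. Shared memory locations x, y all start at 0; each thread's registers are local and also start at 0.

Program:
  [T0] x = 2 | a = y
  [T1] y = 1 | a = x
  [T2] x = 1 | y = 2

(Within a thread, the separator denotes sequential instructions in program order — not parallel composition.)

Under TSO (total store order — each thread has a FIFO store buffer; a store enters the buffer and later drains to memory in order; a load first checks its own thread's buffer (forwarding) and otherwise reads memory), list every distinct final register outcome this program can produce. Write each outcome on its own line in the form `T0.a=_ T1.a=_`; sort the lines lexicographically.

outcome vector order: (T0.a,T1.a)
|TSO outcomes| = 9

T0.a=0 T1.a=0
T0.a=0 T1.a=1
T0.a=0 T1.a=2
T0.a=1 T1.a=0
T0.a=1 T1.a=1
T0.a=1 T1.a=2
T0.a=2 T1.a=0
T0.a=2 T1.a=1
T0.a=2 T1.a=2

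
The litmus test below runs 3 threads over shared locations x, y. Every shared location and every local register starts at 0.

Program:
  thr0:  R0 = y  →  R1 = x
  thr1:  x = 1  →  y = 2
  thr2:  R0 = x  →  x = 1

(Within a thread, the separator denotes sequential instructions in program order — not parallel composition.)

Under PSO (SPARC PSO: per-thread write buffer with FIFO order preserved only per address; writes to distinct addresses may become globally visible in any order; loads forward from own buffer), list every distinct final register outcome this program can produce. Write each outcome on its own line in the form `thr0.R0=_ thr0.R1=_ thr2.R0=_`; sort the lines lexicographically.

outcome vector order: (thr0.R0,thr0.R1,thr2.R0)
|PSO outcomes| = 8

thr0.R0=0 thr0.R1=0 thr2.R0=0
thr0.R0=0 thr0.R1=0 thr2.R0=1
thr0.R0=0 thr0.R1=1 thr2.R0=0
thr0.R0=0 thr0.R1=1 thr2.R0=1
thr0.R0=2 thr0.R1=0 thr2.R0=0
thr0.R0=2 thr0.R1=0 thr2.R0=1
thr0.R0=2 thr0.R1=1 thr2.R0=0
thr0.R0=2 thr0.R1=1 thr2.R0=1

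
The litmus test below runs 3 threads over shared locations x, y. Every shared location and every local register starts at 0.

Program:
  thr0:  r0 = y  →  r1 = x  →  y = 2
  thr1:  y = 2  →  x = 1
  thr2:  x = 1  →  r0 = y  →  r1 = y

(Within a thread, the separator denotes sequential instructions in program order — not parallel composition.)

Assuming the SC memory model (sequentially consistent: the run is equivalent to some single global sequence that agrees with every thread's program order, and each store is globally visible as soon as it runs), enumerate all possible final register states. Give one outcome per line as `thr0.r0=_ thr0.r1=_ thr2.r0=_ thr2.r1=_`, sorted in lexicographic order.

outcome vector order: (thr0.r0,thr0.r1,thr2.r0,thr2.r1)
|SC outcomes| = 10

thr0.r0=0 thr0.r1=0 thr2.r0=0 thr2.r1=0
thr0.r0=0 thr0.r1=0 thr2.r0=0 thr2.r1=2
thr0.r0=0 thr0.r1=0 thr2.r0=2 thr2.r1=2
thr0.r0=0 thr0.r1=1 thr2.r0=0 thr2.r1=0
thr0.r0=0 thr0.r1=1 thr2.r0=0 thr2.r1=2
thr0.r0=0 thr0.r1=1 thr2.r0=2 thr2.r1=2
thr0.r0=2 thr0.r1=0 thr2.r0=2 thr2.r1=2
thr0.r0=2 thr0.r1=1 thr2.r0=0 thr2.r1=0
thr0.r0=2 thr0.r1=1 thr2.r0=0 thr2.r1=2
thr0.r0=2 thr0.r1=1 thr2.r0=2 thr2.r1=2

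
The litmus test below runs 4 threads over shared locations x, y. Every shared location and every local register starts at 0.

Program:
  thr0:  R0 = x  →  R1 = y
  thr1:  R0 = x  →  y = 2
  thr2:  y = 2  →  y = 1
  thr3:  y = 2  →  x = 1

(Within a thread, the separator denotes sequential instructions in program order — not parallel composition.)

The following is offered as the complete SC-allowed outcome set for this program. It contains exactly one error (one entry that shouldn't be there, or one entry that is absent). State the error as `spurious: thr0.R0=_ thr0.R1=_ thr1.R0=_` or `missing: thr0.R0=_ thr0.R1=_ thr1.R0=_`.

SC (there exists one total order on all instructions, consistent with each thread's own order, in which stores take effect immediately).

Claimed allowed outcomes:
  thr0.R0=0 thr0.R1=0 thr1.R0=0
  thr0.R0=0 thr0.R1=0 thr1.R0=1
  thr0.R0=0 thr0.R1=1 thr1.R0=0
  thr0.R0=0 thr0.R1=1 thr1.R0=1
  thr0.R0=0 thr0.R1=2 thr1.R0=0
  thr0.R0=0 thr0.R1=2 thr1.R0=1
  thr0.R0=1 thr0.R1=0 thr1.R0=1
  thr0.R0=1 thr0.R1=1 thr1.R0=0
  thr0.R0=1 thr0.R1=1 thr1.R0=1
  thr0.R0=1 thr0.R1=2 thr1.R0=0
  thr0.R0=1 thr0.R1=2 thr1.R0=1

spurious: thr0.R0=1 thr0.R1=0 thr1.R0=1

outcome vector order: (thr0.R0,thr0.R1,thr1.R0)
[SC] allowed = {(0,0,0) (0,0,1) (0,1,0) (0,1,1) (0,2,0) (0,2,1) (1,1,0) (1,1,1) (1,2,0) (1,2,1)}
claimed∖SC = {(1,0,1)}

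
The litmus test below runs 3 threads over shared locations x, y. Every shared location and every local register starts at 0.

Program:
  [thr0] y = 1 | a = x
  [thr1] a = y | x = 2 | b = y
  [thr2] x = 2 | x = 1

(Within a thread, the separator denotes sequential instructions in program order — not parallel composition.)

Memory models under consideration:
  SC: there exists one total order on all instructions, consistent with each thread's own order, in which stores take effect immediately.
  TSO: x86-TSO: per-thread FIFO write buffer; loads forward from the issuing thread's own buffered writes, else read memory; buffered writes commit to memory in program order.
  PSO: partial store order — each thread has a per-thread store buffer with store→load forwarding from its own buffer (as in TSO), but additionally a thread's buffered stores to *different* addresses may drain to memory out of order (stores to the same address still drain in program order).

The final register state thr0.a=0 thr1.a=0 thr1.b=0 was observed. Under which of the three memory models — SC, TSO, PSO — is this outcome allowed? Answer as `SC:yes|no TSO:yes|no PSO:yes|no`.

SC:no TSO:yes PSO:yes

outcome vector order: (thr0.a,thr1.a,thr1.b)
SC: 8 outcomes — {<0 0 1>, <0 1 1>, <1 0 0>, <1 0 1>, <1 1 1>, <2 0 0>, <2 0 1>, <2 1 1>}
TSO: 9 outcomes — {<0 0 0>, <0 0 1>, <0 1 1>, <1 0 0>, <1 0 1>, <1 1 1>, <2 0 0>, <2 0 1>, <2 1 1>}
PSO: 9 outcomes — {<0 0 0>, <0 0 1>, <0 1 1>, <1 0 0>, <1 0 1>, <1 1 1>, <2 0 0>, <2 0 1>, <2 1 1>}
target <0 0 0> ∈ {TSO,PSO}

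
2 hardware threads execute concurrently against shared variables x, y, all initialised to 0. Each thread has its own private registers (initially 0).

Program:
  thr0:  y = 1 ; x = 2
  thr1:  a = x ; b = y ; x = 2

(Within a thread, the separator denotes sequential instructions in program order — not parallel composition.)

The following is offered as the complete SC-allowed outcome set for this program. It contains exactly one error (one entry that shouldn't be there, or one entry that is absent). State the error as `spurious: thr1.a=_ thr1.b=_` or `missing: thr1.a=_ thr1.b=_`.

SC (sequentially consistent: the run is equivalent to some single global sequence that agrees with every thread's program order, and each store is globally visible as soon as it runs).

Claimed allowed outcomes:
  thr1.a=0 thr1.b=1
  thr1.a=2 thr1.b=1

outcome vector order: (thr1.a,thr1.b)
[SC] allowed = {(0,0), (0,1), (2,1)}
SC∖claimed = {(0,0)}

missing: thr1.a=0 thr1.b=0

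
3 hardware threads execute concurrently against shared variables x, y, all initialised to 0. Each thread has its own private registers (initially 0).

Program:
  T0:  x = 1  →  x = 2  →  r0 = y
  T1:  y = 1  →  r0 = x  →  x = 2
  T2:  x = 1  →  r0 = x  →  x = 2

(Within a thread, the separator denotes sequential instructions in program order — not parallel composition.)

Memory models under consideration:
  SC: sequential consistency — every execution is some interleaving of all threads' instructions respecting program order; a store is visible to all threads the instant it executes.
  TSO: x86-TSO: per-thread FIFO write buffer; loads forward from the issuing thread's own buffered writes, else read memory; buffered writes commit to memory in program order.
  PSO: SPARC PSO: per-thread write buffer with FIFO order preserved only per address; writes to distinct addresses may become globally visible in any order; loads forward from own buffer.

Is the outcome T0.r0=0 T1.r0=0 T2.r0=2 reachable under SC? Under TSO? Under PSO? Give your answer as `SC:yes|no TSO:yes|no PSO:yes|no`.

SC:no TSO:yes PSO:yes

outcome vector order: (T0.r0,T1.r0,T2.r0)
SC (10): <0 1 1> <0 1 2> <0 2 1> <0 2 2> <1 0 1> <1 0 2> <1 1 1> <1 1 2> <1 2 1> <1 2 2>
TSO (12): <0 0 1> <0 0 2> <0 1 1> <0 1 2> <0 2 1> <0 2 2> <1 0 1> <1 0 2> <1 1 1> <1 1 2> <1 2 1> <1 2 2>
PSO (12): <0 0 1> <0 0 2> <0 1 1> <0 1 2> <0 2 1> <0 2 2> <1 0 1> <1 0 2> <1 1 1> <1 1 2> <1 2 1> <1 2 2>
target <0 0 2> ∈ {TSO,PSO}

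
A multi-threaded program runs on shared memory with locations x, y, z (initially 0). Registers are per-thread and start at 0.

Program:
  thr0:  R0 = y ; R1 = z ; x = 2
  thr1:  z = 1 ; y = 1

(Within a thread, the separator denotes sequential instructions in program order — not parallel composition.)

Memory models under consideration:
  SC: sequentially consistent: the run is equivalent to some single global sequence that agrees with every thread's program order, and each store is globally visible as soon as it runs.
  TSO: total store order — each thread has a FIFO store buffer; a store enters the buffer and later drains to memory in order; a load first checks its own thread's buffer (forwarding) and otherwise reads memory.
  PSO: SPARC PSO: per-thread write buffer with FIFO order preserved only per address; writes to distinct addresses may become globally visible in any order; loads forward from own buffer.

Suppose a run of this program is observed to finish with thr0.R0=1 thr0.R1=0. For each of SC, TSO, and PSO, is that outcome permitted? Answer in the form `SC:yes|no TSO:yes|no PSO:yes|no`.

SC:no TSO:no PSO:yes

outcome vector order: (thr0.R0,thr0.R1)
[SC] allowed = {(0,0); (0,1); (1,1)}
[TSO] allowed = {(0,0); (0,1); (1,1)}
[PSO] allowed = {(0,0); (0,1); (1,0); (1,1)}
target (1,0) ∈ {PSO}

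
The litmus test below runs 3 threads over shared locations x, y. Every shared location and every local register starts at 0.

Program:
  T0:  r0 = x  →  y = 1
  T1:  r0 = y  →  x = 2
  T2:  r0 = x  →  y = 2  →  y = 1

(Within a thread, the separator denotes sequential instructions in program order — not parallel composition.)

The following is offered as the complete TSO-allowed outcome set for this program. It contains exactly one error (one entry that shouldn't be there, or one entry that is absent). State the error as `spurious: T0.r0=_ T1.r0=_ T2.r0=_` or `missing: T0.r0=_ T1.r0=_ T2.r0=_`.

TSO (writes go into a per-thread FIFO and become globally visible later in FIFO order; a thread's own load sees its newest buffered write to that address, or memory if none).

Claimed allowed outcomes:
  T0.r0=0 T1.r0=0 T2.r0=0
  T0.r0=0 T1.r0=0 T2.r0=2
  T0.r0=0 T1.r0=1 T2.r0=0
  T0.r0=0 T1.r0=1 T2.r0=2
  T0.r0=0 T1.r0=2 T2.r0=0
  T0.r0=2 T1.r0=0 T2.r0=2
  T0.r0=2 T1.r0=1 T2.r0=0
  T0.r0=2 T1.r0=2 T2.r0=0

outcome vector order: (T0.r0,T1.r0,T2.r0)
[TSO] allowed = {(0,0,0), (0,0,2), (0,1,0), (0,1,2), (0,2,0), (2,0,0), (2,0,2), (2,1,0), (2,2,0)}
TSO∖claimed = {(2,0,0)}

missing: T0.r0=2 T1.r0=0 T2.r0=0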